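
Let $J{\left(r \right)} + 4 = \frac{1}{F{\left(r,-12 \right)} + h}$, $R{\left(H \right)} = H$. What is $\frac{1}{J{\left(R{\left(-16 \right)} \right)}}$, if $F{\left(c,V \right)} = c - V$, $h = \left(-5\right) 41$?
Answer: $- \frac{209}{837} \approx -0.2497$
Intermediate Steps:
$h = -205$
$J{\left(r \right)} = -4 + \frac{1}{-193 + r}$ ($J{\left(r \right)} = -4 + \frac{1}{\left(r - -12\right) - 205} = -4 + \frac{1}{\left(r + 12\right) - 205} = -4 + \frac{1}{\left(12 + r\right) - 205} = -4 + \frac{1}{-193 + r}$)
$\frac{1}{J{\left(R{\left(-16 \right)} \right)}} = \frac{1}{\frac{1}{-193 - 16} \left(773 - -64\right)} = \frac{1}{\frac{1}{-209} \left(773 + 64\right)} = \frac{1}{\left(- \frac{1}{209}\right) 837} = \frac{1}{- \frac{837}{209}} = - \frac{209}{837}$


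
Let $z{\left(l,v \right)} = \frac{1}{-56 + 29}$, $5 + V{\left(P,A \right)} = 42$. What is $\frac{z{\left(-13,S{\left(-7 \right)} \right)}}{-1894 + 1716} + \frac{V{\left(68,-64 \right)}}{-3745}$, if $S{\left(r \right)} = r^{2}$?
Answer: $- \frac{174077}{17998470} \approx -0.0096718$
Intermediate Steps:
$V{\left(P,A \right)} = 37$ ($V{\left(P,A \right)} = -5 + 42 = 37$)
$z{\left(l,v \right)} = - \frac{1}{27}$ ($z{\left(l,v \right)} = \frac{1}{-27} = - \frac{1}{27}$)
$\frac{z{\left(-13,S{\left(-7 \right)} \right)}}{-1894 + 1716} + \frac{V{\left(68,-64 \right)}}{-3745} = - \frac{1}{27 \left(-1894 + 1716\right)} + \frac{37}{-3745} = - \frac{1}{27 \left(-178\right)} + 37 \left(- \frac{1}{3745}\right) = \left(- \frac{1}{27}\right) \left(- \frac{1}{178}\right) - \frac{37}{3745} = \frac{1}{4806} - \frac{37}{3745} = - \frac{174077}{17998470}$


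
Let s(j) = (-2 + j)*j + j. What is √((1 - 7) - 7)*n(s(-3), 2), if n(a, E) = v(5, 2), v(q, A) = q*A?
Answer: 10*I*√13 ≈ 36.056*I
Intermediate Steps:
s(j) = j + j*(-2 + j) (s(j) = j*(-2 + j) + j = j + j*(-2 + j))
v(q, A) = A*q
n(a, E) = 10 (n(a, E) = 2*5 = 10)
√((1 - 7) - 7)*n(s(-3), 2) = √((1 - 7) - 7)*10 = √(-6 - 7)*10 = √(-13)*10 = (I*√13)*10 = 10*I*√13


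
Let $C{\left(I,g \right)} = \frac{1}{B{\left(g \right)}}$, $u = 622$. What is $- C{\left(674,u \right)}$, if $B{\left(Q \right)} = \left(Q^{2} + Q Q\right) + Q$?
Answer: $- \frac{1}{774390} \approx -1.2913 \cdot 10^{-6}$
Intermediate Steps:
$B{\left(Q \right)} = Q + 2 Q^{2}$ ($B{\left(Q \right)} = \left(Q^{2} + Q^{2}\right) + Q = 2 Q^{2} + Q = Q + 2 Q^{2}$)
$C{\left(I,g \right)} = \frac{1}{g \left(1 + 2 g\right)}$
$- C{\left(674,u \right)} = - \frac{1}{622 \left(1 + 2 \cdot 622\right)} = - \frac{1}{622 \left(1 + 1244\right)} = - \frac{1}{622 \cdot 1245} = \left(-1\right) \frac{1}{774390} = - \frac{1}{774390}$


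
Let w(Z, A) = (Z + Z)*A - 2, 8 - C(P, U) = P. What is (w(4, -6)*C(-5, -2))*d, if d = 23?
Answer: -14950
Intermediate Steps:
C(P, U) = 8 - P
w(Z, A) = -2 + 2*A*Z (w(Z, A) = (2*Z)*A - 2 = 2*A*Z - 2 = -2 + 2*A*Z)
(w(4, -6)*C(-5, -2))*d = ((-2 + 2*(-6)*4)*(8 - 1*(-5)))*23 = ((-2 - 48)*(8 + 5))*23 = -50*13*23 = -650*23 = -14950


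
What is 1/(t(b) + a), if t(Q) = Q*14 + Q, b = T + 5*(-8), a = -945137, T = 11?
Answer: -1/945572 ≈ -1.0576e-6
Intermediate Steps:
b = -29 (b = 11 + 5*(-8) = 11 - 40 = -29)
t(Q) = 15*Q (t(Q) = 14*Q + Q = 15*Q)
1/(t(b) + a) = 1/(15*(-29) - 945137) = 1/(-435 - 945137) = 1/(-945572) = -1/945572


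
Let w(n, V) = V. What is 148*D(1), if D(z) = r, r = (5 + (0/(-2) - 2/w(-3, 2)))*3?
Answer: 1776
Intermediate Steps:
r = 12 (r = (5 + (0/(-2) - 2/2))*3 = (5 + (0*(-1/2) - 2*1/2))*3 = (5 + (0 - 1))*3 = (5 - 1)*3 = 4*3 = 12)
D(z) = 12
148*D(1) = 148*12 = 1776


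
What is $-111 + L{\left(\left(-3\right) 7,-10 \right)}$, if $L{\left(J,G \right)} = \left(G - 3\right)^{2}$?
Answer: $58$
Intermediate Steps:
$L{\left(J,G \right)} = \left(-3 + G\right)^{2}$
$-111 + L{\left(\left(-3\right) 7,-10 \right)} = -111 + \left(-3 - 10\right)^{2} = -111 + \left(-13\right)^{2} = -111 + 169 = 58$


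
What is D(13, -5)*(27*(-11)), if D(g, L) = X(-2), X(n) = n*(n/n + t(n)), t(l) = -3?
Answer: -1188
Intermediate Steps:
X(n) = -2*n (X(n) = n*(n/n - 3) = n*(1 - 3) = n*(-2) = -2*n)
D(g, L) = 4 (D(g, L) = -2*(-2) = 4)
D(13, -5)*(27*(-11)) = 4*(27*(-11)) = 4*(-297) = -1188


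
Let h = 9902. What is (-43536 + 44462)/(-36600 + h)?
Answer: -463/13349 ≈ -0.034684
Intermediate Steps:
(-43536 + 44462)/(-36600 + h) = (-43536 + 44462)/(-36600 + 9902) = 926/(-26698) = 926*(-1/26698) = -463/13349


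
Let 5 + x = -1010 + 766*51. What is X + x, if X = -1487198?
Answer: -1449147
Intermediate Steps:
x = 38051 (x = -5 + (-1010 + 766*51) = -5 + (-1010 + 39066) = -5 + 38056 = 38051)
X + x = -1487198 + 38051 = -1449147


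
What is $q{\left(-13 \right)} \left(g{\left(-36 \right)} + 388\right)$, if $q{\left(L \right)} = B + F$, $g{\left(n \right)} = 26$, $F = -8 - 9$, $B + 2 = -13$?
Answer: $-13248$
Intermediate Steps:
$B = -15$ ($B = -2 - 13 = -15$)
$F = -17$
$q{\left(L \right)} = -32$ ($q{\left(L \right)} = -15 - 17 = -32$)
$q{\left(-13 \right)} \left(g{\left(-36 \right)} + 388\right) = - 32 \left(26 + 388\right) = \left(-32\right) 414 = -13248$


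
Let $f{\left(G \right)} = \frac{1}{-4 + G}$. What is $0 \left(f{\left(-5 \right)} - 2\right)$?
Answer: $0$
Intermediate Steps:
$0 \left(f{\left(-5 \right)} - 2\right) = 0 \left(\frac{1}{-4 - 5} - 2\right) = 0 \left(\frac{1}{-9} - 2\right) = 0 \left(- \frac{1}{9} - 2\right) = 0 \left(- \frac{19}{9}\right) = 0$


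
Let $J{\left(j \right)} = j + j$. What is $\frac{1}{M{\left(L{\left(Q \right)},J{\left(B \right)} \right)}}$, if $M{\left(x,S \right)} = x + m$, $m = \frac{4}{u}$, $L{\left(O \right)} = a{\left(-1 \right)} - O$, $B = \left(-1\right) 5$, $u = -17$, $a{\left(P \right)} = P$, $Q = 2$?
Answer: $- \frac{17}{55} \approx -0.30909$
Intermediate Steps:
$B = -5$
$J{\left(j \right)} = 2 j$
$L{\left(O \right)} = -1 - O$
$m = - \frac{4}{17}$ ($m = \frac{4}{-17} = 4 \left(- \frac{1}{17}\right) = - \frac{4}{17} \approx -0.23529$)
$M{\left(x,S \right)} = - \frac{4}{17} + x$ ($M{\left(x,S \right)} = x - \frac{4}{17} = - \frac{4}{17} + x$)
$\frac{1}{M{\left(L{\left(Q \right)},J{\left(B \right)} \right)}} = \frac{1}{- \frac{4}{17} - 3} = \frac{1}{- \frac{55}{17}} = - \frac{17}{55}$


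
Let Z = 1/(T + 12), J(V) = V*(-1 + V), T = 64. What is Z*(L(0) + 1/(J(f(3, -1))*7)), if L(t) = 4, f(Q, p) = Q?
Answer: 169/3192 ≈ 0.052945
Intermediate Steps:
Z = 1/76 (Z = 1/(64 + 12) = 1/76 ≈ 0.013158)
Z*(L(0) + 1/(J(f(3, -1))*7)) = (4 + 1/((3*(-1 + 3))*7))/76 = (4 + 1/((3*2)*7))/76 = (4 + 1/(6*7))/76 = (4 + 1/42)/76 = (1/76)*(169/42) = 169/3192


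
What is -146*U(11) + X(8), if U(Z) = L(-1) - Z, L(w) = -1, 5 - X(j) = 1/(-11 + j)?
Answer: 5272/3 ≈ 1757.3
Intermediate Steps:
X(j) = 5 - 1/(-11 + j)
U(Z) = -1 - Z
-146*U(11) + X(8) = -146*(-1 - 1*11) + (-56 + 5*8)/(-11 + 8) = -146*(-1 - 11) + (-56 + 40)/(-3) = -146*(-12) - 1/3*(-16) = 1752 + 16/3 = 5272/3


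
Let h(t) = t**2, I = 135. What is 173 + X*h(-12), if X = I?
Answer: 19613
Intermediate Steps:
X = 135
173 + X*h(-12) = 173 + 135*(-12)**2 = 173 + 135*144 = 173 + 19440 = 19613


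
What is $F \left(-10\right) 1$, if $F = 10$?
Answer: $-100$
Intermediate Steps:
$F \left(-10\right) 1 = 10 \left(-10\right) 1 = \left(-100\right) 1 = -100$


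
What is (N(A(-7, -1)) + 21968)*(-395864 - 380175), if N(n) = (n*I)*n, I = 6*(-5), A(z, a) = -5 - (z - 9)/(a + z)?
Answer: -15907247422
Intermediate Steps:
A(z, a) = -5 - (-9 + z)/(a + z)
I = -30
N(n) = -30*n² (N(n) = (n*(-30))*n = (-30*n)*n = -30*n²)
(N(A(-7, -1)) + 21968)*(-395864 - 380175) = (-30*(9 - 6*(-7) - 5*(-1))²/(-1 - 7)² + 21968)*(-395864 - 380175) = (-30*(9 + 42 + 5)²/64 + 21968)*(-776039) = (-30*(-⅛*56)² + 21968)*(-776039) = (-30*(-7)² + 21968)*(-776039) = (-30*49 + 21968)*(-776039) = (-1470 + 21968)*(-776039) = 20498*(-776039) = -15907247422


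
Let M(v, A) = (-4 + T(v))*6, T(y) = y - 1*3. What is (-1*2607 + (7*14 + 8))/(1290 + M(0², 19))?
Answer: -2501/1248 ≈ -2.0040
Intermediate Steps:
T(y) = -3 + y (T(y) = y - 3 = -3 + y)
M(v, A) = -42 + 6*v (M(v, A) = (-4 + (-3 + v))*6 = (-7 + v)*6 = -42 + 6*v)
(-1*2607 + (7*14 + 8))/(1290 + M(0², 19)) = (-1*2607 + (7*14 + 8))/(1290 + (-42 + 6*0²)) = (-2607 + (98 + 8))/(1290 + (-42 + 6*0)) = (-2607 + 106)/(1290 + (-42 + 0)) = -2501/(1290 - 42) = -2501/1248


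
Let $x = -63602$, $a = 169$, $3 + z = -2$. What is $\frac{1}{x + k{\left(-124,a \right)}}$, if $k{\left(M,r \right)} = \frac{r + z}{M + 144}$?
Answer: $- \frac{5}{317969} \approx -1.5725 \cdot 10^{-5}$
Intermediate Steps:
$z = -5$ ($z = -3 - 2 = -5$)
$k{\left(M,r \right)} = \frac{-5 + r}{144 + M}$ ($k{\left(M,r \right)} = \frac{r - 5}{M + 144} = \frac{-5 + r}{144 + M}$)
$\frac{1}{x + k{\left(-124,a \right)}} = \frac{1}{-63602 + \frac{-5 + 169}{144 - 124}} = \frac{1}{-63602 + \frac{1}{20} \cdot 164} = \frac{1}{-63602 + \frac{41}{5}} = \frac{1}{- \frac{317969}{5}} = - \frac{5}{317969}$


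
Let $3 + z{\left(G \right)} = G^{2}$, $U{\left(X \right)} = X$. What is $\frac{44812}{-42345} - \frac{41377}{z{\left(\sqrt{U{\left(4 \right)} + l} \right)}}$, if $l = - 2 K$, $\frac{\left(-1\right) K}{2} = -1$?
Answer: $\frac{583991543}{42345} \approx 13791.0$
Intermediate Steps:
$K = 2$ ($K = \left(-2\right) \left(-1\right) = 2$)
$l = -4$ ($l = \left(-2\right) 2 = -4$)
$z{\left(G \right)} = -3 + G^{2}$
$\frac{44812}{-42345} - \frac{41377}{z{\left(\sqrt{U{\left(4 \right)} + l} \right)}} = \frac{44812}{-42345} - \frac{41377}{-3 + \left(\sqrt{4 - 4}\right)^{2}} = 44812 \left(- \frac{1}{42345}\right) - \frac{41377}{-3 + \left(\sqrt{0}\right)^{2}} = - \frac{44812}{42345} - \frac{41377}{-3 + 0^{2}} = - \frac{44812}{42345} - \frac{41377}{-3 + 0} = - \frac{44812}{42345} - \frac{41377}{-3} = - \frac{44812}{42345} - - \frac{41377}{3} = - \frac{44812}{42345} + \frac{41377}{3} = \frac{583991543}{42345}$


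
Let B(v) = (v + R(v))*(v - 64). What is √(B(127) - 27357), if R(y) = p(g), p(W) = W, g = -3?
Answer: I*√19545 ≈ 139.8*I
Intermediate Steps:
R(y) = -3
B(v) = (-64 + v)*(-3 + v) (B(v) = (v - 3)*(v - 64) = (-3 + v)*(-64 + v) = (-64 + v)*(-3 + v))
√(B(127) - 27357) = √((192 + 127² - 67*127) - 27357) = √((192 + 16129 - 8509) - 27357) = √(7812 - 27357) = √(-19545) = I*√19545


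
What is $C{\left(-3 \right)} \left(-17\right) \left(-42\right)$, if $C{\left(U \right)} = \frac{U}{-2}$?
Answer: $1071$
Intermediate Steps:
$C{\left(U \right)} = - \frac{U}{2}$ ($C{\left(U \right)} = U \left(- \frac{1}{2}\right) = - \frac{U}{2}$)
$C{\left(-3 \right)} \left(-17\right) \left(-42\right) = \left(- \frac{1}{2}\right) \left(-3\right) \left(-17\right) \left(-42\right) = \frac{3}{2} \left(-17\right) \left(-42\right) = \left(- \frac{51}{2}\right) \left(-42\right) = 1071$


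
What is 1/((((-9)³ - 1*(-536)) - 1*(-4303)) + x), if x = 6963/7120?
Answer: 7120/29270163 ≈ 0.00024325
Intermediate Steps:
x = 6963/7120 (x = 6963*(1/7120) = 6963/7120 ≈ 0.97795)
1/((((-9)³ - 1*(-536)) - 1*(-4303)) + x) = 1/((((-9)³ - 1*(-536)) - 1*(-4303)) + 6963/7120) = 1/(((-729 + 536) + 4303) + 6963/7120) = 1/((-193 + 4303) + 6963/7120) = 1/(4110 + 6963/7120) = 1/(29270163/7120) = 7120/29270163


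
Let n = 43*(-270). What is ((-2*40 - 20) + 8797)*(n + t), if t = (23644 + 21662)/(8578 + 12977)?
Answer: -241784566452/2395 ≈ -1.0095e+8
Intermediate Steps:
n = -11610
t = 5034/2395 (t = 45306/21555 = 45306*(1/21555) = 5034/2395 ≈ 2.1019)
((-2*40 - 20) + 8797)*(n + t) = ((-2*40 - 20) + 8797)*(-11610 + 5034/2395) = ((-80 - 20) + 8797)*(-27800916/2395) = (-100 + 8797)*(-27800916/2395) = 8697*(-27800916/2395) = -241784566452/2395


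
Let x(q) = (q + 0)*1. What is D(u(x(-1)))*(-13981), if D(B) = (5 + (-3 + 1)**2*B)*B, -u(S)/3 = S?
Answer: -713031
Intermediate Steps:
x(q) = q (x(q) = q*1 = q)
u(S) = -3*S
D(B) = B*(5 + 4*B) (D(B) = (5 + (-2)**2*B)*B = (5 + 4*B)*B = B*(5 + 4*B))
D(u(x(-1)))*(-13981) = ((-3*(-1))*(5 + 4*(-3*(-1))))*(-13981) = (3*(5 + 4*3))*(-13981) = (3*(5 + 12))*(-13981) = (3*17)*(-13981) = 51*(-13981) = -713031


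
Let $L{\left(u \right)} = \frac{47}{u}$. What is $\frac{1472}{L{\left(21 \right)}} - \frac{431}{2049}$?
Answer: $\frac{63318431}{96303} \approx 657.49$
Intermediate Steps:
$\frac{1472}{L{\left(21 \right)}} - \frac{431}{2049} = \frac{1472}{47 \cdot \frac{1}{21}} - \frac{431}{2049} = \frac{1472}{\frac{47}{21}} - \frac{431}{2049} = 1472 \cdot \frac{21}{47} - \frac{431}{2049} = \frac{30912}{47} - \frac{431}{2049} = \frac{63318431}{96303}$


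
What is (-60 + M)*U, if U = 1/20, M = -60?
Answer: -6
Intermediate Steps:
U = 1/20 ≈ 0.050000
(-60 + M)*U = (-60 - 60)*(1/20) = -120*1/20 = -6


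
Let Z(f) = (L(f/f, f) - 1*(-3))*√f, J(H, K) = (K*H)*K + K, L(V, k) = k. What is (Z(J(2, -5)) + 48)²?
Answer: 105984 + 13824*√5 ≈ 1.3690e+5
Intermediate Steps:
J(H, K) = K + H*K² (J(H, K) = (H*K)*K + K = H*K² + K = K + H*K²)
Z(f) = √f*(3 + f) (Z(f) = (f - 1*(-3))*√f = (f + 3)*√f = (3 + f)*√f = √f*(3 + f))
(Z(J(2, -5)) + 48)² = (√(-5*(1 + 2*(-5)))*(3 - 5*(1 + 2*(-5))) + 48)² = (√(-5*(1 - 10))*(3 - 5*(1 - 10)) + 48)² = (√(-5*(-9))*(3 - 5*(-9)) + 48)² = (√45*(3 + 45) + 48)² = ((3*√5)*48 + 48)² = (144*√5 + 48)² = (48 + 144*√5)²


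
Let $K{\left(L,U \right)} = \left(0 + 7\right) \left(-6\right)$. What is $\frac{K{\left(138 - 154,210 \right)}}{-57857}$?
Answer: $\frac{42}{57857} \approx 0.00072593$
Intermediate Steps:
$K{\left(L,U \right)} = -42$ ($K{\left(L,U \right)} = 7 \left(-6\right) = -42$)
$\frac{K{\left(138 - 154,210 \right)}}{-57857} = - \frac{42}{-57857} = \left(-42\right) \left(- \frac{1}{57857}\right) = \frac{42}{57857}$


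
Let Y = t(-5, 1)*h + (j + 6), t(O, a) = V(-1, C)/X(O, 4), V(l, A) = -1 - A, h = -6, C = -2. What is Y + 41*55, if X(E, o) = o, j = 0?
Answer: 4519/2 ≈ 2259.5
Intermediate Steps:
t(O, a) = 1/4 (t(O, a) = (-1 - 1*(-2))/4 = (-1 + 2)*(1/4) = 1*(1/4) = 1/4)
Y = 9/2 (Y = (1/4)*(-6) + (0 + 6) = -3/2 + 6 = 9/2 ≈ 4.5000)
Y + 41*55 = 9/2 + 41*55 = 9/2 + 2255 = 4519/2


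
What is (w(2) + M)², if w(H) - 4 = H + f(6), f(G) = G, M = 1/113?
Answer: 1841449/12769 ≈ 144.21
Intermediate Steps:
M = 1/113 ≈ 0.0088496
w(H) = 10 + H (w(H) = 4 + (H + 6) = 4 + (6 + H) = 10 + H)
(w(2) + M)² = ((10 + 2) + 1/113)² = (12 + 1/113)² = (1357/113)² = 1841449/12769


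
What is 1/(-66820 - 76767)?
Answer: -1/143587 ≈ -6.9644e-6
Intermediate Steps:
1/(-66820 - 76767) = 1/(-143587) = -1/143587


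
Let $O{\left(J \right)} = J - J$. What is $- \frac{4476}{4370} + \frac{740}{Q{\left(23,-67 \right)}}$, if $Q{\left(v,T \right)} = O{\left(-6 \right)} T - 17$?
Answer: $- \frac{1654946}{37145} \approx -44.554$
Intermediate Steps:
$O{\left(J \right)} = 0$
$Q{\left(v,T \right)} = -17$ ($Q{\left(v,T \right)} = 0 T - 17 = 0 - 17 = -17$)
$- \frac{4476}{4370} + \frac{740}{Q{\left(23,-67 \right)}} = - \frac{4476}{4370} + \frac{740}{-17} = \left(-4476\right) \frac{1}{4370} + 740 \left(- \frac{1}{17}\right) = - \frac{2238}{2185} - \frac{740}{17} = - \frac{1654946}{37145}$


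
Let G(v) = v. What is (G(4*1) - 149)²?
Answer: 21025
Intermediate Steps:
(G(4*1) - 149)² = (4*1 - 149)² = (4 - 149)² = (-145)² = 21025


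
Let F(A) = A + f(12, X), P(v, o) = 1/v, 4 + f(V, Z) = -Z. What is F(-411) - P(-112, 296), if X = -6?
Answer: -45807/112 ≈ -408.99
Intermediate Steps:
f(V, Z) = -4 - Z
F(A) = 2 + A (F(A) = A + (-4 - 1*(-6)) = A + (-4 + 6) = A + 2 = 2 + A)
F(-411) - P(-112, 296) = (2 - 411) - 1/(-112) = -409 - 1*(-1/112) = -409 + 1/112 = -45807/112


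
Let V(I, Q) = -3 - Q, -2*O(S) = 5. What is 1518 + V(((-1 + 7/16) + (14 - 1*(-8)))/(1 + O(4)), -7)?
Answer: 1522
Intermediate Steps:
O(S) = -5/2 (O(S) = -1/2*5 = -5/2)
1518 + V(((-1 + 7/16) + (14 - 1*(-8)))/(1 + O(4)), -7) = 1518 + (-3 - 1*(-7)) = 1518 + (-3 + 7) = 1518 + 4 = 1522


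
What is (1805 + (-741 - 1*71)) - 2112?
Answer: -1119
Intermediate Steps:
(1805 + (-741 - 1*71)) - 2112 = (1805 + (-741 - 71)) - 2112 = (1805 - 812) - 2112 = 993 - 2112 = -1119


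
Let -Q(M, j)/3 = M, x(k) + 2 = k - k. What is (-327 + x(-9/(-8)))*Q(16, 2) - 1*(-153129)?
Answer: 168921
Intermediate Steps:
x(k) = -2 (x(k) = -2 + (k - k) = -2 + 0 = -2)
Q(M, j) = -3*M
(-327 + x(-9/(-8)))*Q(16, 2) - 1*(-153129) = (-327 - 2)*(-3*16) - 1*(-153129) = -329*(-48) + 153129 = 15792 + 153129 = 168921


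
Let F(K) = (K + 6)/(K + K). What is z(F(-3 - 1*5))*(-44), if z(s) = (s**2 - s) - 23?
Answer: 16269/16 ≈ 1016.8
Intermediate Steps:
F(K) = (6 + K)/(2*K) (F(K) = (6 + K)/((2*K)) = (6 + K)*(1/(2*K)) = (6 + K)/(2*K))
z(s) = -23 + s**2 - s
z(F(-3 - 1*5))*(-44) = (-23 + ((6 + (-3 - 1*5))/(2*(-3 - 1*5)))**2 - (6 + (-3 - 1*5))/(2*(-3 - 1*5)))*(-44) = (-23 + ((6 + (-3 - 5))/(2*(-3 - 5)))**2 - (6 + (-3 - 5))/(2*(-3 - 5)))*(-44) = (-23 + ((1/2)*(6 - 8)/(-8))**2 - (6 - 8)/(2*(-8)))*(-44) = (-23 + ((1/2)*(-1/8)*(-2))**2 - (-1)*(-2)/(2*8))*(-44) = (-23 + (1/8)**2 - 1*1/8)*(-44) = (-23 + 1/64 - 1/8)*(-44) = -1479/64*(-44) = 16269/16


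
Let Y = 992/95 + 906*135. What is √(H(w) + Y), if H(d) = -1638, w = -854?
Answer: 8*√17018110/95 ≈ 347.39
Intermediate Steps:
Y = 11620442/95 (Y = 992*(1/95) + 122310 = 992/95 + 122310 = 11620442/95 ≈ 1.2232e+5)
√(H(w) + Y) = √(-1638 + 11620442/95) = √(11464832/95) = 8*√17018110/95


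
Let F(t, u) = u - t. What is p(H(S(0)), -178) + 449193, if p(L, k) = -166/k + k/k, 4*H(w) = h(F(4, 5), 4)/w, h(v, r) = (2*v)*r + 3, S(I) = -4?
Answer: 39978349/89 ≈ 4.4920e+5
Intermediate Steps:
h(v, r) = 3 + 2*r*v (h(v, r) = 2*r*v + 3 = 3 + 2*r*v)
H(w) = 11/(4*w) (H(w) = ((3 + 2*4*(5 - 1*4))/w)/4 = ((3 + 2*4*(5 - 4))/w)/4 = ((3 + 2*4*1)/w)/4 = ((3 + 8)/w)/4 = (11/w)/4 = 11/(4*w))
p(L, k) = 1 - 166/k (p(L, k) = -166/k + 1 = 1 - 166/k)
p(H(S(0)), -178) + 449193 = (-166 - 178)/(-178) + 449193 = -1/178*(-344) + 449193 = 172/89 + 449193 = 39978349/89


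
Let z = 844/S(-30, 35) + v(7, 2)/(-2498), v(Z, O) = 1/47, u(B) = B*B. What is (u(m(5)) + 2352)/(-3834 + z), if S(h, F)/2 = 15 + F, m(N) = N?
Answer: -6976851550/11228592459 ≈ -0.62135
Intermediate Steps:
u(B) = B²
S(h, F) = 30 + 2*F (S(h, F) = 2*(15 + F) = 30 + 2*F)
v(Z, O) = 1/47
z = 24772641/2935150 (z = 844/(30 + 2*35) + (1/47)/(-2498) = 844/(30 + 70) + (1/47)*(-1/2498) = 844/100 - 1/117406 = 844*(1/100) - 1/117406 = 211/25 - 1/117406 = 24772641/2935150 ≈ 8.4400)
(u(m(5)) + 2352)/(-3834 + z) = (5² + 2352)/(-3834 + 24772641/2935150) = (25 + 2352)/(-11228592459/2935150) = 2377*(-2935150/11228592459) = -6976851550/11228592459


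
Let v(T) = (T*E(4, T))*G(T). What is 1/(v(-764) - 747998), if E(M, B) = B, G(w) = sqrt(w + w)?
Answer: -373999/260575330101826 - 291848*I*sqrt(382)/130287665050913 ≈ -1.4353e-9 - 4.3781e-8*I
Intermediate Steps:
G(w) = sqrt(2)*sqrt(w) (G(w) = sqrt(2*w) = sqrt(2)*sqrt(w))
v(T) = sqrt(2)*T**(5/2) (v(T) = (T*T)*(sqrt(2)*sqrt(T)) = T**2*(sqrt(2)*sqrt(T)) = sqrt(2)*T**(5/2))
1/(v(-764) - 747998) = 1/(sqrt(2)*(-764)**(5/2) - 747998) = 1/(sqrt(2)*(1167392*I*sqrt(191)) - 747998) = 1/(1167392*I*sqrt(382) - 747998) = 1/(-747998 + 1167392*I*sqrt(382))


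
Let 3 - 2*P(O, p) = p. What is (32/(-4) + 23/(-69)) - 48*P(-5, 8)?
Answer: 335/3 ≈ 111.67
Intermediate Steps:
P(O, p) = 3/2 - p/2
(32/(-4) + 23/(-69)) - 48*P(-5, 8) = (32/(-4) + 23/(-69)) - 48*(3/2 - 1/2*8) = (32*(-1/4) + 23*(-1/69)) - 48*(3/2 - 4) = (-8 - 1/3) - 48*(-5/2) = -25/3 + 120 = 335/3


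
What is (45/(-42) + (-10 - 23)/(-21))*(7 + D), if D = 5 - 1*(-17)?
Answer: 29/2 ≈ 14.500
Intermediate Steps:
D = 22 (D = 5 + 17 = 22)
(45/(-42) + (-10 - 23)/(-21))*(7 + D) = (45/(-42) + (-10 - 23)/(-21))*(7 + 22) = (45*(-1/42) - 33*(-1/21))*29 = (-15/14 + 11/7)*29 = (½)*29 = 29/2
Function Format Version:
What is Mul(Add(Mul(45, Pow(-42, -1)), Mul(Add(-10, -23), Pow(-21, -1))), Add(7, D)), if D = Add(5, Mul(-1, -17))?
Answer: Rational(29, 2) ≈ 14.500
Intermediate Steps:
D = 22 (D = Add(5, 17) = 22)
Mul(Add(Mul(45, Pow(-42, -1)), Mul(Add(-10, -23), Pow(-21, -1))), Add(7, D)) = Mul(Add(Mul(45, Pow(-42, -1)), Mul(Add(-10, -23), Pow(-21, -1))), Add(7, 22)) = Mul(Add(Mul(45, Rational(-1, 42)), Mul(-33, Rational(-1, 21))), 29) = Mul(Add(Rational(-15, 14), Rational(11, 7)), 29) = Mul(Rational(1, 2), 29) = Rational(29, 2)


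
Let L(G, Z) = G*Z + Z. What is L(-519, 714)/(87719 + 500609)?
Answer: -92463/147082 ≈ -0.62865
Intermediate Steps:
L(G, Z) = Z + G*Z
L(-519, 714)/(87719 + 500609) = (714*(1 - 519))/(87719 + 500609) = (714*(-518))/588328 = -369852*1/588328 = -92463/147082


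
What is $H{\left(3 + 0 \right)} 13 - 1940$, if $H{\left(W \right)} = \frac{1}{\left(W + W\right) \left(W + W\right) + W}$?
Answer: $- \frac{5819}{3} \approx -1939.7$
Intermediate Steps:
$H{\left(W \right)} = \frac{1}{W + 4 W^{2}}$ ($H{\left(W \right)} = \frac{1}{2 W 2 W + W} = \frac{1}{4 W^{2} + W} = \frac{1}{W + 4 W^{2}}$)
$H{\left(3 + 0 \right)} 13 - 1940 = \frac{1}{\left(3 + 0\right) \left(1 + 4 \left(3 + 0\right)\right)} 13 - 1940 = \frac{1}{3 \left(1 + 4 \cdot 3\right)} 13 - 1940 = \frac{1}{3 \left(1 + 12\right)} 13 - 1940 = \frac{1}{3 \cdot 13} \cdot 13 - 1940 = \frac{1}{3} \cdot \frac{1}{13} \cdot 13 - 1940 = \frac{1}{39} \cdot 13 - 1940 = \frac{1}{3} - 1940 = - \frac{5819}{3}$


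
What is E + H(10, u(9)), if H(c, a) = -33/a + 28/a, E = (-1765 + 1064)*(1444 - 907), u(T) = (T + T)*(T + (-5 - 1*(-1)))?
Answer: -6775867/18 ≈ -3.7644e+5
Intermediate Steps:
u(T) = 2*T*(-4 + T) (u(T) = (2*T)*(T + (-5 + 1)) = (2*T)*(T - 4) = (2*T)*(-4 + T) = 2*T*(-4 + T))
E = -376437 (E = -701*537 = -376437)
H(c, a) = -5/a
E + H(10, u(9)) = -376437 - 5*1/(18*(-4 + 9)) = -376437 - 5/(2*9*5) = -376437 - 5/90 = -376437 - 5*1/90 = -376437 - 1/18 = -6775867/18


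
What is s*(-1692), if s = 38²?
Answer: -2443248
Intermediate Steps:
s = 1444
s*(-1692) = 1444*(-1692) = -2443248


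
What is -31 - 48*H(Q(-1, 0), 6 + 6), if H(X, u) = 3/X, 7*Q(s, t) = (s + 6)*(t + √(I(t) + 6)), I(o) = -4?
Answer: -31 - 504*√2/5 ≈ -173.55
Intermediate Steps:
Q(s, t) = (6 + s)*(t + √2)/7 (Q(s, t) = ((s + 6)*(t + √(-4 + 6)))/7 = ((6 + s)*(t + √2))/7 = (6 + s)*(t + √2)/7)
-31 - 48*H(Q(-1, 0), 6 + 6) = -31 - 144/((6/7)*0 + 6*√2/7 + (⅐)*(-1)*0 + (⅐)*(-1)*√2) = -31 - 144/(0 + 6*√2/7 + 0 - √2/7) = -31 - 144/(5*√2/7) = -31 - 144*7*√2/10 = -31 - 504*√2/5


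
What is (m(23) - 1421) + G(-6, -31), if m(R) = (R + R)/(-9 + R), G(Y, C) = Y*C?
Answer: -8622/7 ≈ -1231.7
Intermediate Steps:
G(Y, C) = C*Y
m(R) = 2*R/(-9 + R) (m(R) = (2*R)/(-9 + R) = 2*R/(-9 + R))
(m(23) - 1421) + G(-6, -31) = (2*23/(-9 + 23) - 1421) - 31*(-6) = (2*23/14 - 1421) + 186 = (2*23*(1/14) - 1421) + 186 = (23/7 - 1421) + 186 = -9924/7 + 186 = -8622/7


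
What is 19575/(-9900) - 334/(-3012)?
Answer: -61837/33132 ≈ -1.8664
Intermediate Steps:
19575/(-9900) - 334/(-3012) = 19575*(-1/9900) - 334*(-1/3012) = -87/44 + 167/1506 = -61837/33132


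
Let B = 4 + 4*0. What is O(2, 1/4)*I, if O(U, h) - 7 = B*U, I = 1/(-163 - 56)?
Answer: -5/73 ≈ -0.068493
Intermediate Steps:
B = 4 (B = 4 + 0 = 4)
I = -1/219 (I = 1/(-219) = -1/219 ≈ -0.0045662)
O(U, h) = 7 + 4*U
O(2, 1/4)*I = (7 + 4*2)*(-1/219) = (7 + 8)*(-1/219) = 15*(-1/219) = -5/73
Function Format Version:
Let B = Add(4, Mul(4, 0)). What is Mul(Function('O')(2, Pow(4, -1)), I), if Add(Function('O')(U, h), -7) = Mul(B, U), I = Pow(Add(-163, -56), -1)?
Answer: Rational(-5, 73) ≈ -0.068493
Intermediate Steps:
B = 4 (B = Add(4, 0) = 4)
I = Rational(-1, 219) (I = Pow(-219, -1) = Rational(-1, 219) ≈ -0.0045662)
Function('O')(U, h) = Add(7, Mul(4, U))
Mul(Function('O')(2, Pow(4, -1)), I) = Mul(Add(7, Mul(4, 2)), Rational(-1, 219)) = Mul(Add(7, 8), Rational(-1, 219)) = Mul(15, Rational(-1, 219)) = Rational(-5, 73)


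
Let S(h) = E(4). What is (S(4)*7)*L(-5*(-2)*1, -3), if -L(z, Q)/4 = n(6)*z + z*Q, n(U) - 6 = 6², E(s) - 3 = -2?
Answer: -10920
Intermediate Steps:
E(s) = 1 (E(s) = 3 - 2 = 1)
n(U) = 42 (n(U) = 6 + 6² = 6 + 36 = 42)
S(h) = 1
L(z, Q) = -168*z - 4*Q*z (L(z, Q) = -4*(42*z + z*Q) = -4*(42*z + Q*z) = -168*z - 4*Q*z)
(S(4)*7)*L(-5*(-2)*1, -3) = (1*7)*(-4*-5*(-2)*1*(42 - 3)) = 7*(-4*10*1*39) = 7*(-4*10*39) = 7*(-1560) = -10920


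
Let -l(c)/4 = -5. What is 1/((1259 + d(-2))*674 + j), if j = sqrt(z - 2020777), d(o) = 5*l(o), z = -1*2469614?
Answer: 305322/279666067849 - I*sqrt(4490391)/838998203547 ≈ 1.0917e-6 - 2.5257e-9*I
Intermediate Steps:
l(c) = 20 (l(c) = -4*(-5) = 20)
z = -2469614
d(o) = 100 (d(o) = 5*20 = 100)
j = I*sqrt(4490391) (j = sqrt(-2469614 - 2020777) = sqrt(-4490391) = I*sqrt(4490391) ≈ 2119.1*I)
1/((1259 + d(-2))*674 + j) = 1/((1259 + 100)*674 + I*sqrt(4490391)) = 1/(1359*674 + I*sqrt(4490391)) = 1/(915966 + I*sqrt(4490391))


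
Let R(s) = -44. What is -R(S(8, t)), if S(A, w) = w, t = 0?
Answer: 44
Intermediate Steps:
-R(S(8, t)) = -1*(-44) = 44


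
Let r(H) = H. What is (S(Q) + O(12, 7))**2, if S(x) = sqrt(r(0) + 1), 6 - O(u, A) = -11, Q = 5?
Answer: 324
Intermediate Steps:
O(u, A) = 17 (O(u, A) = 6 - 1*(-11) = 6 + 11 = 17)
S(x) = 1 (S(x) = sqrt(0 + 1) = sqrt(1) = 1)
(S(Q) + O(12, 7))**2 = (1 + 17)**2 = 18**2 = 324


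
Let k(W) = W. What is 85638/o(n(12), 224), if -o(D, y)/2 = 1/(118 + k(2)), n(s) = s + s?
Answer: -5138280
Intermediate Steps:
n(s) = 2*s
o(D, y) = -1/60 (o(D, y) = -2/(118 + 2) = -2/120 = -2*1/120 = -1/60)
85638/o(n(12), 224) = 85638/(-1/60) = 85638*(-60) = -5138280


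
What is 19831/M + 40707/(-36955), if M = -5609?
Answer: -961180168/207280595 ≈ -4.6371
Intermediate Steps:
19831/M + 40707/(-36955) = 19831/(-5609) + 40707/(-36955) = 19831*(-1/5609) + 40707*(-1/36955) = -19831/5609 - 40707/36955 = -961180168/207280595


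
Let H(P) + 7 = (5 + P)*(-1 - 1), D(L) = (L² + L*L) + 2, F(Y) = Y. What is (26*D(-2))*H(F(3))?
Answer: -5980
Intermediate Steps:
D(L) = 2 + 2*L² (D(L) = (L² + L²) + 2 = 2*L² + 2 = 2 + 2*L²)
H(P) = -17 - 2*P (H(P) = -7 + (5 + P)*(-1 - 1) = -7 + (5 + P)*(-2) = -7 + (-10 - 2*P) = -17 - 2*P)
(26*D(-2))*H(F(3)) = (26*(2 + 2*(-2)²))*(-17 - 2*3) = (26*(2 + 2*4))*(-17 - 6) = (26*(2 + 8))*(-23) = (26*10)*(-23) = 260*(-23) = -5980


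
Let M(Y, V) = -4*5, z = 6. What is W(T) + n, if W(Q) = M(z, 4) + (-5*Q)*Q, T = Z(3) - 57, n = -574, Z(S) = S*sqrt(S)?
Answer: -16974 + 1710*sqrt(3) ≈ -14012.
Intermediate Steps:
Z(S) = S**(3/2)
M(Y, V) = -20
T = -57 + 3*sqrt(3) (T = 3**(3/2) - 57 = 3*sqrt(3) - 57 = -57 + 3*sqrt(3) ≈ -51.804)
W(Q) = -20 - 5*Q**2 (W(Q) = -20 + (-5*Q)*Q = -20 - 5*Q**2)
W(T) + n = (-20 - 5*(-57 + 3*sqrt(3))**2) - 574 = -594 - 5*(-57 + 3*sqrt(3))**2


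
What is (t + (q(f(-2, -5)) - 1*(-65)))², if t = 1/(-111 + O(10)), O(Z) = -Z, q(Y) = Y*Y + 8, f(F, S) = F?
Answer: 86787856/14641 ≈ 5927.7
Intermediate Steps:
q(Y) = 8 + Y² (q(Y) = Y² + 8 = 8 + Y²)
t = -1/121 (t = 1/(-111 - 1*10) = 1/(-111 - 10) = 1/(-121) = -1/121 ≈ -0.0082645)
(t + (q(f(-2, -5)) - 1*(-65)))² = (-1/121 + ((8 + (-2)²) - 1*(-65)))² = (-1/121 + ((8 + 4) + 65))² = (-1/121 + (12 + 65))² = (-1/121 + 77)² = (9316/121)² = 86787856/14641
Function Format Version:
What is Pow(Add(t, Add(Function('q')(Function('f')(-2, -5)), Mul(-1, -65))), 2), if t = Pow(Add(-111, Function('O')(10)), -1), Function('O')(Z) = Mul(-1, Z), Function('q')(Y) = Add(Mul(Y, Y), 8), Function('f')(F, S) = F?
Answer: Rational(86787856, 14641) ≈ 5927.7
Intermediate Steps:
Function('q')(Y) = Add(8, Pow(Y, 2)) (Function('q')(Y) = Add(Pow(Y, 2), 8) = Add(8, Pow(Y, 2)))
t = Rational(-1, 121) (t = Pow(Add(-111, Mul(-1, 10)), -1) = Pow(Add(-111, -10), -1) = Pow(-121, -1) = Rational(-1, 121) ≈ -0.0082645)
Pow(Add(t, Add(Function('q')(Function('f')(-2, -5)), Mul(-1, -65))), 2) = Pow(Add(Rational(-1, 121), Add(Add(8, Pow(-2, 2)), Mul(-1, -65))), 2) = Pow(Add(Rational(-1, 121), Add(Add(8, 4), 65)), 2) = Pow(Add(Rational(-1, 121), Add(12, 65)), 2) = Pow(Add(Rational(-1, 121), 77), 2) = Pow(Rational(9316, 121), 2) = Rational(86787856, 14641)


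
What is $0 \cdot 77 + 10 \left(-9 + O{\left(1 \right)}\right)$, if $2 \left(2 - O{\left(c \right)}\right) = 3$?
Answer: $-85$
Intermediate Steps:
$O{\left(c \right)} = \frac{1}{2}$ ($O{\left(c \right)} = 2 - \frac{3}{2} = \frac{1}{2}$)
$0 \cdot 77 + 10 \left(-9 + O{\left(1 \right)}\right) = 0 \cdot 77 + 10 \left(-9 + \frac{1}{2}\right) = 0 + 10 \left(- \frac{17}{2}\right) = 0 - 85 = -85$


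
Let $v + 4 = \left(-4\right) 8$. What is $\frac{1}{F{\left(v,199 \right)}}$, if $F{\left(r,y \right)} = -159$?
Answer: $- \frac{1}{159} \approx -0.0062893$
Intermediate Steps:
$v = -36$ ($v = -4 - 32 = -36$)
$\frac{1}{F{\left(v,199 \right)}} = \frac{1}{-159} = - \frac{1}{159}$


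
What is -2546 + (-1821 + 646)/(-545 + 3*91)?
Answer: -691337/272 ≈ -2541.7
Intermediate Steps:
-2546 + (-1821 + 646)/(-545 + 3*91) = -2546 - 1175/(-545 + 273) = -2546 - 1175/(-272) = -2546 - 1175*(-1/272) = -2546 + 1175/272 = -691337/272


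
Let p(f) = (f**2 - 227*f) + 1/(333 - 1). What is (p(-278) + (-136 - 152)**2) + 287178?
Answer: 169489985/332 ≈ 5.1051e+5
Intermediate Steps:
p(f) = 1/332 + f**2 - 227*f (p(f) = (f**2 - 227*f) + 1/332 = 1/332 + f**2 - 227*f)
(p(-278) + (-136 - 152)**2) + 287178 = ((1/332 + (-278)**2 - 227*(-278)) + (-136 - 152)**2) + 287178 = ((1/332 + 77284 + 63106) + (-288)**2) + 287178 = (46609481/332 + 82944) + 287178 = 74146889/332 + 287178 = 169489985/332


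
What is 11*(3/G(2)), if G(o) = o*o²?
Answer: 33/8 ≈ 4.1250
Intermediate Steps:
G(o) = o³
11*(3/G(2)) = 11*(3/(2³)) = 11*(3/8) = 33/8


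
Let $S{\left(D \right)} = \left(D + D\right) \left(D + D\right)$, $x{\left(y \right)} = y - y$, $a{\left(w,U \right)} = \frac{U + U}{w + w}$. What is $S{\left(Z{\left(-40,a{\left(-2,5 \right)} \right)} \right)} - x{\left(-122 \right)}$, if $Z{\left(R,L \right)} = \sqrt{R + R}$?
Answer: $-320$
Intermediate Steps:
$a{\left(w,U \right)} = \frac{U}{w}$ ($a{\left(w,U \right)} = \frac{2 U}{2 w} = 2 U \frac{1}{2 w} = \frac{U}{w}$)
$x{\left(y \right)} = 0$
$Z{\left(R,L \right)} = \sqrt{2} \sqrt{R}$ ($Z{\left(R,L \right)} = \sqrt{2 R} = \sqrt{2} \sqrt{R}$)
$S{\left(D \right)} = 4 D^{2}$ ($S{\left(D \right)} = 2 D 2 D = 4 D^{2}$)
$S{\left(Z{\left(-40,a{\left(-2,5 \right)} \right)} \right)} - x{\left(-122 \right)} = 4 \left(\sqrt{2} \sqrt{-40}\right)^{2} - 0 = 4 \left(\sqrt{2} \cdot 2 i \sqrt{10}\right)^{2} + 0 = 4 \left(4 i \sqrt{5}\right)^{2} + 0 = 4 \left(-80\right) + 0 = -320 + 0 = -320$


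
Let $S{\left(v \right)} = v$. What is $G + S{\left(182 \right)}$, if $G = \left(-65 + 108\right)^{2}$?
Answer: $2031$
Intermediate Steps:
$G = 1849$ ($G = 43^{2} = 1849$)
$G + S{\left(182 \right)} = 1849 + 182 = 2031$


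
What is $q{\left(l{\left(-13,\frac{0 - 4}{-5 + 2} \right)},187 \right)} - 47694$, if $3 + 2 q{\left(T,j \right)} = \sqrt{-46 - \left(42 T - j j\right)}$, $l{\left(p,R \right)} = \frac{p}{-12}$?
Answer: $- \frac{95391}{2} + \frac{\sqrt{139510}}{4} \approx -47602.0$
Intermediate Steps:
$l{\left(p,R \right)} = - \frac{p}{12}$ ($l{\left(p,R \right)} = p \left(- \frac{1}{12}\right) = - \frac{p}{12}$)
$q{\left(T,j \right)} = - \frac{3}{2} + \frac{\sqrt{-46 + j^{2} - 42 T}}{2}$ ($q{\left(T,j \right)} = - \frac{3}{2} + \frac{\sqrt{-46 - \left(42 T - j j\right)}}{2} = - \frac{3}{2} + \frac{\sqrt{-46 - \left(- j^{2} + 42 T\right)}}{2} = - \frac{3}{2} + \frac{\sqrt{-46 + j^{2} - 42 T}}{2}$)
$q{\left(l{\left(-13,\frac{0 - 4}{-5 + 2} \right)},187 \right)} - 47694 = \left(- \frac{3}{2} + \frac{\sqrt{-46 + 187^{2} - 42 \left(\left(- \frac{1}{12}\right) \left(-13\right)\right)}}{2}\right) - 47694 = \left(- \frac{3}{2} + \frac{\sqrt{-46 + 34969 - \frac{91}{2}}}{2}\right) - 47694 = \left(- \frac{3}{2} + \frac{\sqrt{\frac{69755}{2}}}{2}\right) - 47694 = \left(- \frac{3}{2} + \frac{\frac{1}{2} \sqrt{139510}}{2}\right) - 47694 = \left(- \frac{3}{2} + \frac{\sqrt{139510}}{4}\right) - 47694 = - \frac{95391}{2} + \frac{\sqrt{139510}}{4}$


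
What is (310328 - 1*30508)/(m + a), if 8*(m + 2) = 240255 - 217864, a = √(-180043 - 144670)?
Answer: 50087780000/521422257 - 17908480*I*√324713/521422257 ≈ 96.06 - 19.571*I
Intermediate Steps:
a = I*√324713 (a = √(-324713) = I*√324713 ≈ 569.84*I)
m = 22375/8 (m = -2 + (240255 - 217864)/8 = -2 + (⅛)*22391 = -2 + 22391/8 = 22375/8 ≈ 2796.9)
(310328 - 1*30508)/(m + a) = (310328 - 1*30508)/(22375/8 + I*√324713) = (310328 - 30508)/(22375/8 + I*√324713) = 279820/(22375/8 + I*√324713)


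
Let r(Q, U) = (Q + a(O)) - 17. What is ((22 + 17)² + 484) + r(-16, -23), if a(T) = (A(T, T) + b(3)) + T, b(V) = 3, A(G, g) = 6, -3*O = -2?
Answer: 5945/3 ≈ 1981.7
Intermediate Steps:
O = ⅔ (O = -⅓*(-2) = ⅔ ≈ 0.66667)
a(T) = 9 + T (a(T) = (6 + 3) + T = 9 + T)
r(Q, U) = -22/3 + Q (r(Q, U) = (Q + (9 + ⅔)) - 17 = (Q + 29/3) - 17 = (29/3 + Q) - 17 = -22/3 + Q)
((22 + 17)² + 484) + r(-16, -23) = ((22 + 17)² + 484) + (-22/3 - 16) = (39² + 484) - 70/3 = (1521 + 484) - 70/3 = 2005 - 70/3 = 5945/3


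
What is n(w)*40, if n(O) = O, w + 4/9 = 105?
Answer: 37640/9 ≈ 4182.2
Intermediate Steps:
w = 941/9 (w = -4/9 + 105 = 941/9 ≈ 104.56)
n(w)*40 = (941/9)*40 = 37640/9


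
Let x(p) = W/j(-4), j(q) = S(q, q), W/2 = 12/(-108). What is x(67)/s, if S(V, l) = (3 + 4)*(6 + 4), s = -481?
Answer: 1/151515 ≈ 6.6000e-6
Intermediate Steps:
W = -2/9 (W = 2*(12/(-108)) = 2*(12*(-1/108)) = 2*(-1/9) = -2/9 ≈ -0.22222)
S(V, l) = 70 (S(V, l) = 7*10 = 70)
j(q) = 70
x(p) = -1/315 (x(p) = -2/9/70 = -2/9*1/70 = -1/315)
x(67)/s = -1/315/(-481) = -1/315*(-1/481) = 1/151515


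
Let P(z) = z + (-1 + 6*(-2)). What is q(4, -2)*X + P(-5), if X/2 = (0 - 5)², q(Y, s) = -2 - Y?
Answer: -318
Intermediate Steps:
P(z) = -13 + z (P(z) = z + (-1 - 12) = z - 13 = -13 + z)
X = 50 (X = 2*(0 - 5)² = 2*(-5)² = 2*25 = 50)
q(4, -2)*X + P(-5) = (-2 - 1*4)*50 + (-13 - 5) = (-2 - 4)*50 - 18 = -6*50 - 18 = -300 - 18 = -318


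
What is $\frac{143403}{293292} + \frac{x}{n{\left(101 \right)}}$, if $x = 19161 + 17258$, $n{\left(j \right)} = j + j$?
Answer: $\frac{1785061459}{9874164} \approx 180.78$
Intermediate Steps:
$n{\left(j \right)} = 2 j$
$x = 36419$
$\frac{143403}{293292} + \frac{x}{n{\left(101 \right)}} = \frac{143403}{293292} + \frac{36419}{2 \cdot 101} = 143403 \cdot \frac{1}{293292} + \frac{36419}{202} = \frac{47801}{97764} + 36419 \cdot \frac{1}{202} = \frac{47801}{97764} + \frac{36419}{202} = \frac{1785061459}{9874164}$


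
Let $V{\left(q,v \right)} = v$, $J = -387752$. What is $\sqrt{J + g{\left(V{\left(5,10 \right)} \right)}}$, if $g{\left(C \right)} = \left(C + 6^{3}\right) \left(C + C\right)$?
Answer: $16 i \sqrt{1497} \approx 619.06 i$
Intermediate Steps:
$g{\left(C \right)} = 2 C \left(216 + C\right)$ ($g{\left(C \right)} = \left(C + 216\right) 2 C = \left(216 + C\right) 2 C = 2 C \left(216 + C\right)$)
$\sqrt{J + g{\left(V{\left(5,10 \right)} \right)}} = \sqrt{-387752 + 2 \cdot 10 \left(216 + 10\right)} = \sqrt{-387752 + 2 \cdot 10 \cdot 226} = \sqrt{-387752 + 4520} = \sqrt{-383232} = 16 i \sqrt{1497}$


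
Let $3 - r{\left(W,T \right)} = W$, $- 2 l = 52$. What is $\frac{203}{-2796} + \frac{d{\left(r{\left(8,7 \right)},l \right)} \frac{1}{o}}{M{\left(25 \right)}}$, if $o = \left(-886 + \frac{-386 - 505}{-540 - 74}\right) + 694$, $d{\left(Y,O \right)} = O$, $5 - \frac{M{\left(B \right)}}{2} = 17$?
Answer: $- \frac{25610197}{327123612} \approx -0.078289$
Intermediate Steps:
$l = -26$ ($l = \left(- \frac{1}{2}\right) 52 = -26$)
$M{\left(B \right)} = -24$ ($M{\left(B \right)} = 10 - 34 = -24$)
$r{\left(W,T \right)} = 3 - W$
$o = - \frac{116997}{614}$ ($o = \left(-886 - \frac{891}{-614}\right) + 694 = \left(-886 - - \frac{891}{614}\right) + 694 = \left(-886 + \frac{891}{614}\right) + 694 = - \frac{543113}{614} + 694 = - \frac{116997}{614} \approx -190.55$)
$\frac{203}{-2796} + \frac{d{\left(r{\left(8,7 \right)},l \right)} \frac{1}{o}}{M{\left(25 \right)}} = \frac{203}{-2796} + \frac{\left(-26\right) \frac{1}{- \frac{116997}{614}}}{-24} = 203 \left(- \frac{1}{2796}\right) + \left(-26\right) \left(- \frac{614}{116997}\right) \left(- \frac{1}{24}\right) = - \frac{203}{2796} + \frac{15964}{116997} \left(- \frac{1}{24}\right) = - \frac{203}{2796} - \frac{3991}{701982} = - \frac{25610197}{327123612}$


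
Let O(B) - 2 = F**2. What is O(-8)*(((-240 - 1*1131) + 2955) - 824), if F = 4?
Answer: 13680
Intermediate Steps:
O(B) = 18 (O(B) = 2 + 4**2 = 2 + 16 = 18)
O(-8)*(((-240 - 1*1131) + 2955) - 824) = 18*(((-240 - 1*1131) + 2955) - 824) = 18*(((-240 - 1131) + 2955) - 824) = 18*((-1371 + 2955) - 824) = 18*(1584 - 824) = 18*760 = 13680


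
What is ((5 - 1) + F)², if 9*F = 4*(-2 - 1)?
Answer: 64/9 ≈ 7.1111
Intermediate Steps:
F = -4/3 (F = (4*(-2 - 1))/9 = (4*(-3))/9 = (⅑)*(-12) = -4/3 ≈ -1.3333)
((5 - 1) + F)² = ((5 - 1) - 4/3)² = (4 - 4/3)² = (8/3)² = 64/9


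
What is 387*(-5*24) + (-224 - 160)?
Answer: -46824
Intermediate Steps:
387*(-5*24) + (-224 - 160) = 387*(-120) - 384 = -46440 - 384 = -46824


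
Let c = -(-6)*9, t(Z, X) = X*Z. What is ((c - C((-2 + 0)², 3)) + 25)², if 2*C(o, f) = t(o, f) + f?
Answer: 20449/4 ≈ 5112.3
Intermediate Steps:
C(o, f) = f/2 + f*o/2 (C(o, f) = (f*o + f)/2 = (f + f*o)/2 = f/2 + f*o/2)
c = 54 (c = -6*(-9) = 54)
((c - C((-2 + 0)², 3)) + 25)² = ((54 - 3*(1 + (-2 + 0)²)/2) + 25)² = ((54 - 3*(1 + (-2)²)/2) + 25)² = ((54 - 3*(1 + 4)/2) + 25)² = ((54 - 3*5/2) + 25)² = ((54 - 1*15/2) + 25)² = ((54 - 15/2) + 25)² = (93/2 + 25)² = (143/2)² = 20449/4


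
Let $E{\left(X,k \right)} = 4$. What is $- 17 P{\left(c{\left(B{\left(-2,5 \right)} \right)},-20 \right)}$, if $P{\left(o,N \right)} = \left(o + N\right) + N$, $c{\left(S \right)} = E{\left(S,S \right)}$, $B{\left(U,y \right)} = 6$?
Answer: $612$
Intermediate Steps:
$c{\left(S \right)} = 4$
$P{\left(o,N \right)} = o + 2 N$ ($P{\left(o,N \right)} = \left(N + o\right) + N = o + 2 N$)
$- 17 P{\left(c{\left(B{\left(-2,5 \right)} \right)},-20 \right)} = - 17 \left(4 + 2 \left(-20\right)\right) = - 17 \left(4 - 40\right) = \left(-17\right) \left(-36\right) = 612$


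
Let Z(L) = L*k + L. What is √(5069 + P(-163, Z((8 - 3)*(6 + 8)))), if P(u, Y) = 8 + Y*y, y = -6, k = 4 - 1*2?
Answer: √3817 ≈ 61.782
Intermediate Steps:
k = 2 (k = 4 - 2 = 2)
Z(L) = 3*L (Z(L) = L*2 + L = 2*L + L = 3*L)
P(u, Y) = 8 - 6*Y (P(u, Y) = 8 + Y*(-6) = 8 - 6*Y)
√(5069 + P(-163, Z((8 - 3)*(6 + 8)))) = √(5069 + (8 - 18*(8 - 3)*(6 + 8))) = √(5069 + (8 - 18*5*14)) = √(5069 + (8 - 18*70)) = √(5069 + (8 - 6*210)) = √(5069 + (8 - 1260)) = √(5069 - 1252) = √3817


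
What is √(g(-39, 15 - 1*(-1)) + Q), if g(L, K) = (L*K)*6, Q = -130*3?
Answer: I*√4134 ≈ 64.296*I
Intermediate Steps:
Q = -390
g(L, K) = 6*K*L (g(L, K) = (K*L)*6 = 6*K*L)
√(g(-39, 15 - 1*(-1)) + Q) = √(6*(15 - 1*(-1))*(-39) - 390) = √(6*(15 + 1)*(-39) - 390) = √(6*16*(-39) - 390) = √(-3744 - 390) = √(-4134) = I*√4134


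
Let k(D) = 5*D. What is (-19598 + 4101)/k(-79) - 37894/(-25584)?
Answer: 205721689/5052840 ≈ 40.714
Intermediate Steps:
(-19598 + 4101)/k(-79) - 37894/(-25584) = (-19598 + 4101)/((5*(-79))) - 37894/(-25584) = -15497/(-395) - 37894*(-1/25584) = -15497*(-1/395) + 18947/12792 = 15497/395 + 18947/12792 = 205721689/5052840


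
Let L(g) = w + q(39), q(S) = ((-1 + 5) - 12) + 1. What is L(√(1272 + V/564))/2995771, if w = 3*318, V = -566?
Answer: 947/2995771 ≈ 0.00031611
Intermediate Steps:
q(S) = -7 (q(S) = (4 - 12) + 1 = -8 + 1 = -7)
w = 954
L(g) = 947 (L(g) = 954 - 7 = 947)
L(√(1272 + V/564))/2995771 = 947/2995771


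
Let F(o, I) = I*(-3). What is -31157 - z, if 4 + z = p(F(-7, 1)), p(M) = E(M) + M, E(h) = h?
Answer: -31147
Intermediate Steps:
F(o, I) = -3*I
p(M) = 2*M (p(M) = M + M = 2*M)
z = -10 (z = -4 + 2*(-3*1) = -4 + 2*(-3) = -4 - 6 = -10)
-31157 - z = -31157 - 1*(-10) = -31157 + 10 = -31147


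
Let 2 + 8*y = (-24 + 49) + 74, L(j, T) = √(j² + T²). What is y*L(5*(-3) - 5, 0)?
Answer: 485/2 ≈ 242.50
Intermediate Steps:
L(j, T) = √(T² + j²)
y = 97/8 (y = -¼ + ((-24 + 49) + 74)/8 = -¼ + (25 + 74)/8 = -¼ + (⅛)*99 = -¼ + 99/8 = 97/8 ≈ 12.125)
y*L(5*(-3) - 5, 0) = 97*√(0² + (5*(-3) - 5)²)/8 = 97*√(0 + (-15 - 5)²)/8 = 97*√(0 + (-20)²)/8 = 97*√(0 + 400)/8 = 97*√400/8 = (97/8)*20 = 485/2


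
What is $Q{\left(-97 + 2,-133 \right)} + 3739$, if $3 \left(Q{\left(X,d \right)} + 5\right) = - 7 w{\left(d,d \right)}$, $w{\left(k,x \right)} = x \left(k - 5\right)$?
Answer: $-39092$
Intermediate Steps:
$w{\left(k,x \right)} = x \left(-5 + k\right)$
$Q{\left(X,d \right)} = -5 - \frac{7 d \left(-5 + d\right)}{3}$ ($Q{\left(X,d \right)} = -5 + \frac{\left(-7\right) d \left(-5 + d\right)}{3} = -5 - \frac{7 d \left(-5 + d\right)}{3}$)
$Q{\left(-97 + 2,-133 \right)} + 3739 = \left(-5 - - \frac{931 \left(-5 - 133\right)}{3}\right) + 3739 = \left(-5 - \left(- \frac{931}{3}\right) \left(-138\right)\right) + 3739 = \left(-5 - 42826\right) + 3739 = -42831 + 3739 = -39092$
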